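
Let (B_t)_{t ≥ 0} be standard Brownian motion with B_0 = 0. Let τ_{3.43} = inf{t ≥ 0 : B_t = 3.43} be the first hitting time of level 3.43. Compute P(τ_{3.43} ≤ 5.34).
P(τ_{3.43} ≤ 5.34) = 2(1 − Φ(3.43/√5.34)) = 2(1 − Φ(1.4843)) ≈ 0.1377

By the reflection principle for standard BM, P(τ_b ≤ t) = 2 · P(B_t ≥ b). Since B_t ~ N(0, t), P(B_t ≥ 3.43) = 1 − Φ(3.43/√t) = 1 − Φ(3.43/√5.34) = 1 − Φ(1.4843) ≈ 0.06886. Doubling: P(τ_{3.43} ≤ 5.34) ≈ 2 · 0.06886 = 0.13772 ≈ 0.1377.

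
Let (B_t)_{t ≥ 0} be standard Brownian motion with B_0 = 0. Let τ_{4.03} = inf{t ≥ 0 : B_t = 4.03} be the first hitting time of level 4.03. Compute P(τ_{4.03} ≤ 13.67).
P(τ_{4.03} ≤ 13.67) = 2(1 − Φ(4.03/√13.67)) = 2(1 − Φ(1.0900)) ≈ 0.2757

By the reflection principle for standard BM, P(τ_b ≤ t) = 2 · P(B_t ≥ b). Since B_t ~ N(0, t), P(B_t ≥ 4.03) = 1 − Φ(4.03/√t) = 1 − Φ(4.03/√13.67) = 1 − Φ(1.0900) ≈ 0.13786. Doubling: P(τ_{4.03} ≤ 13.67) ≈ 2 · 0.13786 = 0.27572 ≈ 0.2757.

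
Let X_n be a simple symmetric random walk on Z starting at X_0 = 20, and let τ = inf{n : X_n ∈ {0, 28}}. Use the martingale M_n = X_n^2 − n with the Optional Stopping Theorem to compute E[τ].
E[τ] = 160

M_n = X_n^2 − n is a martingale (since E[X_{n+1}^2 | F_n] = X_n^2 + 1). By OST (τ has finite mean in a bounded region), E[M_τ] = E[M_0] = X_0^2 − 0 = 20^2 = 400. Also E[M_τ] = E[X_τ^2] − E[τ]. The walk exits at 0 or 28, with P(hit 28 first) = 20/28, so E[X_τ^2] = 28^2 · 20/28 + 0 = 560. Thus E[τ] = E[X_τ^2] − E[M_τ] = 560 − 400 = 160 = 20(28 − 20) = 160.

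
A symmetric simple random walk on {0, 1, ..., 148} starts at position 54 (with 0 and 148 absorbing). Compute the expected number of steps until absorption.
E[τ | X_0 = 54] = 5076

Let v_k = E[τ | X_0 = k]. Boundary: v_0 = v_148 = 0. Recurrence: v_k = 1 + (v_{k-1} + v_{k+1})/2 for 1 ≤ k ≤ 147. The particular solution to v_k − (v_{k-1} + v_{k+1})/2 = 1 is v_k = −k^2. Adding homogeneous solution A + B k and matching boundaries gives v_k = k (148 − k). Substituting k = 54: v_54 = 54 · 94 = 5076.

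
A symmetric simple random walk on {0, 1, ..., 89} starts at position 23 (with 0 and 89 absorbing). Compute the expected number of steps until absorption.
E[τ | X_0 = 23] = 1518

Let v_k = E[τ | X_0 = k]. Boundary: v_0 = v_89 = 0. Recurrence: v_k = 1 + (v_{k-1} + v_{k+1})/2 for 1 ≤ k ≤ 88. The particular solution to v_k − (v_{k-1} + v_{k+1})/2 = 1 is v_k = −k^2. Adding homogeneous solution A + B k and matching boundaries gives v_k = k (89 − k). Substituting k = 23: v_23 = 23 · 66 = 1518.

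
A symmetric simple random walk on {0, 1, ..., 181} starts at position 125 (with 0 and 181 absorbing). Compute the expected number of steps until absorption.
E[τ | X_0 = 125] = 7000

Let v_k = E[τ | X_0 = k]. Boundary: v_0 = v_181 = 0. Recurrence: v_k = 1 + (v_{k-1} + v_{k+1})/2 for 1 ≤ k ≤ 180. The particular solution to v_k − (v_{k-1} + v_{k+1})/2 = 1 is v_k = −k^2. Adding homogeneous solution A + B k and matching boundaries gives v_k = k (181 − k). Substituting k = 125: v_125 = 125 · 56 = 7000.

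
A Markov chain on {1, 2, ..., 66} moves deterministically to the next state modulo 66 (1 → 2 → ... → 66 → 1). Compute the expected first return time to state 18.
E[T_18 | X_0 = 18] = 66

The chain cycles deterministically, so starting at state 18 it returns in exactly 66 steps. Equivalently, the stationary distribution is uniform π_j = 1/66 for every state j, so by Kac's formula E[T_18] = 1/π_18 = 66.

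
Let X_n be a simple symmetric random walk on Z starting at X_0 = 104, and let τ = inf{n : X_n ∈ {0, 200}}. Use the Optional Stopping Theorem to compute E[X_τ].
E[X_τ] = 104

X_n is a martingale and τ is a bounded-mean stopping time (indeed τ is finite a.s. with bounded expectation since the walk is in a bounded region). By the OST, E[X_τ] = E[X_0] = 104. Equivalently: E[X_τ] = 200 · P(hit 200 first) + 0 · P(hit 0 first) = 200 · (104/200) = 104.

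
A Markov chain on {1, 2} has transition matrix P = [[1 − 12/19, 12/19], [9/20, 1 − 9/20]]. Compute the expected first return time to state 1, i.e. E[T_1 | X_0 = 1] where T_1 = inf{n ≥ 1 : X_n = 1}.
E[T_1 | X_0 = 1] = 1/π_1 = 137/57

For an irreducible recurrent Markov chain with stationary distribution π, E[T_i | X_0 = i] = 1/π_i (Kac's formula). Here π_1 = (9/20)/(12/19 + 9/20) = (9/20)/(411/380) = 57/137, so E[T_1 | X_0 = 1] = 1/π_1 = (12/19 + 9/20)/(9/20) = (411/380)/(9/20) = 137/57.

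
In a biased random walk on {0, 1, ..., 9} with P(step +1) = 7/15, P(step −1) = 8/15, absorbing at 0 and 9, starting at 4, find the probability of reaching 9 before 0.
P(hit 9 before 0) = (1 − (8/7)^4) / (1 − (8/7)^9) = 28487865/93864121

Let u_k denote P(reach 9 before 0 | start at k). Boundary: u_0 = 0, u_9 = 1. Recurrence: u_k = 7/15·u_{k+1} + 8/15·u_{k-1} for 1 ≤ k ≤ 8. Try u_k = A + B·r^k with r = q/p = (8/15)/(7/15) = 8/7. Substitution satisfies the recurrence; boundary conditions give:
  u_k = (1 − r^k) / (1 − r^N) = (1 − (8/7)^4) / (1 − (8/7)^9) = 28487865/93864121.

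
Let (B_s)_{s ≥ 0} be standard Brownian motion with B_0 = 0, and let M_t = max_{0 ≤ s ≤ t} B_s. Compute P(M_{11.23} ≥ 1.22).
P(M_{11.23} ≥ 1.22) = 2·P(B_{11.23} ≥ 1.22) = 2(1 − Φ(1.22/√11.23)) ≈ 0.7158

By the reflection principle for Brownian motion, P(M_t ≥ a) = 2 · P(B_t ≥ a) for a ≥ 0. Since B_t ~ N(0, t), P(B_t ≥ 1.22) = 1 − Φ(1.22/√t) = 1 − Φ(1.22/√11.23) = 1 − Φ(0.3641). So
  P(M_{11.23} ≥ 1.22) = 2(1 − Φ(0.3641)) ≈ 0.7158.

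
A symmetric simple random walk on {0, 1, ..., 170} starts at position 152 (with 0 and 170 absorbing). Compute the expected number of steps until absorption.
E[τ | X_0 = 152] = 2736

Let v_k = E[τ | X_0 = k]. Boundary: v_0 = v_170 = 0. Recurrence: v_k = 1 + (v_{k-1} + v_{k+1})/2 for 1 ≤ k ≤ 169. The particular solution to v_k − (v_{k-1} + v_{k+1})/2 = 1 is v_k = −k^2. Adding homogeneous solution A + B k and matching boundaries gives v_k = k (170 − k). Substituting k = 152: v_152 = 152 · 18 = 2736.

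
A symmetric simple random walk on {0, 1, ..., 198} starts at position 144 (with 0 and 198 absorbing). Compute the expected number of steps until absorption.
E[τ | X_0 = 144] = 7776

Let v_k = E[τ | X_0 = k]. Boundary: v_0 = v_198 = 0. Recurrence: v_k = 1 + (v_{k-1} + v_{k+1})/2 for 1 ≤ k ≤ 197. The particular solution to v_k − (v_{k-1} + v_{k+1})/2 = 1 is v_k = −k^2. Adding homogeneous solution A + B k and matching boundaries gives v_k = k (198 − k). Substituting k = 144: v_144 = 144 · 54 = 7776.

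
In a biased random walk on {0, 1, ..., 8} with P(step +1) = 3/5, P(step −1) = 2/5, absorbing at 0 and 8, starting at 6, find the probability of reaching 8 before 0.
P(hit 8 before 0) = (1 − (2/3)^6) / (1 − (2/3)^8) = 1197/1261

Let u_k denote P(reach 8 before 0 | start at k). Boundary: u_0 = 0, u_8 = 1. Recurrence: u_k = 3/5·u_{k+1} + 2/5·u_{k-1} for 1 ≤ k ≤ 7. Try u_k = A + B·r^k with r = q/p = (2/5)/(3/5) = 2/3. Substitution satisfies the recurrence; boundary conditions give:
  u_k = (1 − r^k) / (1 − r^N) = (1 − (2/3)^6) / (1 − (2/3)^8) = 1197/1261.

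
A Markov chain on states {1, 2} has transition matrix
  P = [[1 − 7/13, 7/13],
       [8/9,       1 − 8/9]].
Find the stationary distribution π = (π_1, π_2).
π_1 = 104/167, π_2 = 63/167

Solve πP = π with π_1 + π_2 = 1. From πP = π: π_1 · (1 − 7/13) + π_2 · 8/9 = π_1 ⇒ π_2 · 8/9 = π_1 · 7/13 ⇒ π_2/π_1 = (7/13)/(8/9) = 63/104. Together with π_1 + π_2 = 1:
  π_1 = (8/9)/(7/13 + 8/9) = (8/9)/(167/117) = 104/167,
  π_2 = (7/13)/(7/13 + 8/9) = (7/13)/(167/117) = 63/167.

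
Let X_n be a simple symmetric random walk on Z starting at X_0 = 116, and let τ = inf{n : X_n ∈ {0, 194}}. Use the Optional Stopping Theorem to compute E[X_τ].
E[X_τ] = 116

X_n is a martingale and τ is a bounded-mean stopping time (indeed τ is finite a.s. with bounded expectation since the walk is in a bounded region). By the OST, E[X_τ] = E[X_0] = 116. Equivalently: E[X_τ] = 194 · P(hit 194 first) + 0 · P(hit 0 first) = 194 · (116/194) = 116.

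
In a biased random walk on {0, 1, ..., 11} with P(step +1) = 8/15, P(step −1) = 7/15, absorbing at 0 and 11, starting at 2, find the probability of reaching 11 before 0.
P(hit 11 before 0) = (1 − (7/8)^2) / (1 − (7/8)^11) = 2013265920/6612607849

Let u_k denote P(reach 11 before 0 | start at k). Boundary: u_0 = 0, u_11 = 1. Recurrence: u_k = 8/15·u_{k+1} + 7/15·u_{k-1} for 1 ≤ k ≤ 10. Try u_k = A + B·r^k with r = q/p = (7/15)/(8/15) = 7/8. Substitution satisfies the recurrence; boundary conditions give:
  u_k = (1 − r^k) / (1 − r^N) = (1 − (7/8)^2) / (1 − (7/8)^11) = 2013265920/6612607849.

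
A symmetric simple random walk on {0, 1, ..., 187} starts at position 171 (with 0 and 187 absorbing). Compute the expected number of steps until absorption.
E[τ | X_0 = 171] = 2736

Let v_k = E[τ | X_0 = k]. Boundary: v_0 = v_187 = 0. Recurrence: v_k = 1 + (v_{k-1} + v_{k+1})/2 for 1 ≤ k ≤ 186. The particular solution to v_k − (v_{k-1} + v_{k+1})/2 = 1 is v_k = −k^2. Adding homogeneous solution A + B k and matching boundaries gives v_k = k (187 − k). Substituting k = 171: v_171 = 171 · 16 = 2736.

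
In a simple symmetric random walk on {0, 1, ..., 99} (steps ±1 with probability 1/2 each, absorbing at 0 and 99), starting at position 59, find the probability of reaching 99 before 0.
P(hit 99 before 0) = 59/99

Let u_k = P(hit 99 before 0 | start at k). Then u_0 = 0, u_99 = 1, and u_k = u_{k-1}/2 + u_{k+1}/2 for 1 ≤ k ≤ 98. This harmonic recurrence is solved by u_k = k/99, giving u_59 = 59/99.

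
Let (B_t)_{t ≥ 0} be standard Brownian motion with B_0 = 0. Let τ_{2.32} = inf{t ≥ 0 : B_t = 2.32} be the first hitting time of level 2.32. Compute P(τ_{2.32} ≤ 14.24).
P(τ_{2.32} ≤ 14.24) = 2(1 − Φ(2.32/√14.24)) = 2(1 − Φ(0.6148)) ≈ 0.5387

By the reflection principle for standard BM, P(τ_b ≤ t) = 2 · P(B_t ≥ b). Since B_t ~ N(0, t), P(B_t ≥ 2.32) = 1 − Φ(2.32/√t) = 1 − Φ(2.32/√14.24) = 1 − Φ(0.6148) ≈ 0.26934. Doubling: P(τ_{2.32} ≤ 14.24) ≈ 2 · 0.26934 = 0.53868 ≈ 0.5387.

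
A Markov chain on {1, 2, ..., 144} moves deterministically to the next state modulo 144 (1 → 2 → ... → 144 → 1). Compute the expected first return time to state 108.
E[T_108 | X_0 = 108] = 144

The chain cycles deterministically, so starting at state 108 it returns in exactly 144 steps. Equivalently, the stationary distribution is uniform π_j = 1/144 for every state j, so by Kac's formula E[T_108] = 1/π_108 = 144.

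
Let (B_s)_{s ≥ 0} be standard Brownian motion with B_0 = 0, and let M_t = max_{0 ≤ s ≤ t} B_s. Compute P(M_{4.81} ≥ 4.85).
P(M_{4.81} ≥ 4.85) = 2·P(B_{4.81} ≥ 4.85) = 2(1 − Φ(4.85/√4.81)) ≈ 0.0270

By the reflection principle for Brownian motion, P(M_t ≥ a) = 2 · P(B_t ≥ a) for a ≥ 0. Since B_t ~ N(0, t), P(B_t ≥ 4.85) = 1 − Φ(4.85/√t) = 1 − Φ(4.85/√4.81) = 1 − Φ(2.2114). So
  P(M_{4.81} ≥ 4.85) = 2(1 − Φ(2.2114)) ≈ 0.0270.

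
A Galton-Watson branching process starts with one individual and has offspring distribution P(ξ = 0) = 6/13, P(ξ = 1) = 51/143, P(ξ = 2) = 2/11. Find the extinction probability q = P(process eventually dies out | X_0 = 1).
q = 1

Mean offspring μ = 0·6/13 + 1·51/143 + 2·2/11 = 103/143 ≤ 1. For μ ≤ 1 with offspring not concentrated at 1, the Galton-Watson process goes extinct almost surely, so q = 1.
(Algebraic check: The pgf is f(s) = 6/13 + 51/143·s + 2/11·s². The extinction probability q is the smallest fixed point of f in [0, 1]. Setting s = f(s):
  2/11·s² + (51/143 − 1)·s + 6/13 = 0
  2/11·s² − (6/13 + 2/11)·s + 6/13 = 0
which factors as (s − 1)·(2/11·s − 6/13) = 0, giving roots s = 1 and s = (6/13)/(2/11) = 33/13. Since 33/13 ≥ 1, the smallest root in [0, 1] is s = 1.)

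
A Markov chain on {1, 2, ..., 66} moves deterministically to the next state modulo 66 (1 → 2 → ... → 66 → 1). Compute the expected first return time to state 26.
E[T_26 | X_0 = 26] = 66

The chain cycles deterministically, so starting at state 26 it returns in exactly 66 steps. Equivalently, the stationary distribution is uniform π_j = 1/66 for every state j, so by Kac's formula E[T_26] = 1/π_26 = 66.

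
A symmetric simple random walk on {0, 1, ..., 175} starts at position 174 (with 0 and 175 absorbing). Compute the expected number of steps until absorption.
E[τ | X_0 = 174] = 174

Let v_k = E[τ | X_0 = k]. Boundary: v_0 = v_175 = 0. Recurrence: v_k = 1 + (v_{k-1} + v_{k+1})/2 for 1 ≤ k ≤ 174. The particular solution to v_k − (v_{k-1} + v_{k+1})/2 = 1 is v_k = −k^2. Adding homogeneous solution A + B k and matching boundaries gives v_k = k (175 − k). Substituting k = 174: v_174 = 174 · 1 = 174.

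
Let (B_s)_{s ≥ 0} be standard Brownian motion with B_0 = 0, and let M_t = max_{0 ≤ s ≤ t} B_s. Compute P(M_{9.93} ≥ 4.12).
P(M_{9.93} ≥ 4.12) = 2·P(B_{9.93} ≥ 4.12) = 2(1 − Φ(4.12/√9.93)) ≈ 0.1911

By the reflection principle for Brownian motion, P(M_t ≥ a) = 2 · P(B_t ≥ a) for a ≥ 0. Since B_t ~ N(0, t), P(B_t ≥ 4.12) = 1 − Φ(4.12/√t) = 1 − Φ(4.12/√9.93) = 1 − Φ(1.3074). So
  P(M_{9.93} ≥ 4.12) = 2(1 − Φ(1.3074)) ≈ 0.1911.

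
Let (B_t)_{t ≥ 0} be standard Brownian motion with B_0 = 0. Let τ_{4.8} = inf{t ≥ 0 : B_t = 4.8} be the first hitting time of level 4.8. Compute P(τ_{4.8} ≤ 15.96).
P(τ_{4.8} ≤ 15.96) = 2(1 − Φ(4.8/√15.96)) = 2(1 − Φ(1.2015)) ≈ 0.2296

By the reflection principle for standard BM, P(τ_b ≤ t) = 2 · P(B_t ≥ b). Since B_t ~ N(0, t), P(B_t ≥ 4.8) = 1 − Φ(4.8/√t) = 1 − Φ(4.8/√15.96) = 1 − Φ(1.2015) ≈ 0.11478. Doubling: P(τ_{4.8} ≤ 15.96) ≈ 2 · 0.11478 = 0.22956 ≈ 0.2296.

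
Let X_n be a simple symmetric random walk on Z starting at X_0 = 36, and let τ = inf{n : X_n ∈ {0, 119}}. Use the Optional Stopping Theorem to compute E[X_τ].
E[X_τ] = 36

X_n is a martingale and τ is a bounded-mean stopping time (indeed τ is finite a.s. with bounded expectation since the walk is in a bounded region). By the OST, E[X_τ] = E[X_0] = 36. Equivalently: E[X_τ] = 119 · P(hit 119 first) + 0 · P(hit 0 first) = 119 · (36/119) = 36.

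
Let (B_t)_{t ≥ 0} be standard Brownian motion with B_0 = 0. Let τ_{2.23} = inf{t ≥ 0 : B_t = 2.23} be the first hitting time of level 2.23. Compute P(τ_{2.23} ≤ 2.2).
P(τ_{2.23} ≤ 2.2) = 2(1 − Φ(2.23/√2.2)) = 2(1 − Φ(1.5035)) ≈ 0.1327

By the reflection principle for standard BM, P(τ_b ≤ t) = 2 · P(B_t ≥ b). Since B_t ~ N(0, t), P(B_t ≥ 2.23) = 1 − Φ(2.23/√t) = 1 − Φ(2.23/√2.2) = 1 − Φ(1.5035) ≈ 0.06636. Doubling: P(τ_{2.23} ≤ 2.2) ≈ 2 · 0.06636 = 0.13272 ≈ 0.1327.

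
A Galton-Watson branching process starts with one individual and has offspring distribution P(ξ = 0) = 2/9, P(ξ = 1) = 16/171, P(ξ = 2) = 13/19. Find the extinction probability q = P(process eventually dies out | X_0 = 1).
q = 38/117

The pgf is f(s) = 2/9 + 16/171·s + 13/19·s². The extinction probability q is the smallest fixed point of f in [0, 1]. Setting s = f(s):
  13/19·s² + (16/171 − 1)·s + 2/9 = 0
  13/19·s² − (2/9 + 13/19)·s + 2/9 = 0
which factors as (s − 1)·(13/19·s − 2/9) = 0, giving roots s = 1 and s = (2/9)/(13/19) = 38/117.
Mean offspring μ = 16/171 + 2·13/19 = 250/171 > 1 (supercritical), so q < 1. The extinction probability is the smaller root: q = (2/9)/(13/19) = 38/117.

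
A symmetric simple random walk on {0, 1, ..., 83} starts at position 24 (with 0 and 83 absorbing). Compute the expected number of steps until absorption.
E[τ | X_0 = 24] = 1416

Let v_k = E[τ | X_0 = k]. Boundary: v_0 = v_83 = 0. Recurrence: v_k = 1 + (v_{k-1} + v_{k+1})/2 for 1 ≤ k ≤ 82. The particular solution to v_k − (v_{k-1} + v_{k+1})/2 = 1 is v_k = −k^2. Adding homogeneous solution A + B k and matching boundaries gives v_k = k (83 − k). Substituting k = 24: v_24 = 24 · 59 = 1416.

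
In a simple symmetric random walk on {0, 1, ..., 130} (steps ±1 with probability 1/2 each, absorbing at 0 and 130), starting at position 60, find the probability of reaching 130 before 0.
P(hit 130 before 0) = 60/130 = 6/13

Let u_k = P(hit 130 before 0 | start at k). Then u_0 = 0, u_130 = 1, and u_k = u_{k-1}/2 + u_{k+1}/2 for 1 ≤ k ≤ 129. This harmonic recurrence is solved by u_k = k/130, giving u_60 = 60/130 = 6/13.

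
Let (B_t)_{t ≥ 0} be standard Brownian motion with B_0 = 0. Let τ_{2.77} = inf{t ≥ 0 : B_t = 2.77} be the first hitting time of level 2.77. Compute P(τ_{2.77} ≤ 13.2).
P(τ_{2.77} ≤ 13.2) = 2(1 − Φ(2.77/√13.2)) = 2(1 − Φ(0.7624)) ≈ 0.4458

By the reflection principle for standard BM, P(τ_b ≤ t) = 2 · P(B_t ≥ b). Since B_t ~ N(0, t), P(B_t ≥ 2.77) = 1 − Φ(2.77/√t) = 1 − Φ(2.77/√13.2) = 1 − Φ(0.7624) ≈ 0.22291. Doubling: P(τ_{2.77} ≤ 13.2) ≈ 2 · 0.22291 = 0.44582 ≈ 0.4458.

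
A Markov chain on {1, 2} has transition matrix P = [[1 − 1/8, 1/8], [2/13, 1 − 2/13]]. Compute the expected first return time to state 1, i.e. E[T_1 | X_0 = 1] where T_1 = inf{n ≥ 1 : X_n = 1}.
E[T_1 | X_0 = 1] = 1/π_1 = 29/16

For an irreducible recurrent Markov chain with stationary distribution π, E[T_i | X_0 = i] = 1/π_i (Kac's formula). Here π_1 = (2/13)/(1/8 + 2/13) = (2/13)/(29/104) = 16/29, so E[T_1 | X_0 = 1] = 1/π_1 = (1/8 + 2/13)/(2/13) = (29/104)/(2/13) = 29/16.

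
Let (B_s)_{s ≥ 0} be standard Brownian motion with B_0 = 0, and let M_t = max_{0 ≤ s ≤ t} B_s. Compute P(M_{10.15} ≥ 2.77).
P(M_{10.15} ≥ 2.77) = 2·P(B_{10.15} ≥ 2.77) = 2(1 − Φ(2.77/√10.15)) ≈ 0.3846

By the reflection principle for Brownian motion, P(M_t ≥ a) = 2 · P(B_t ≥ a) for a ≥ 0. Since B_t ~ N(0, t), P(B_t ≥ 2.77) = 1 − Φ(2.77/√t) = 1 − Φ(2.77/√10.15) = 1 − Φ(0.8695). So
  P(M_{10.15} ≥ 2.77) = 2(1 − Φ(0.8695)) ≈ 0.3846.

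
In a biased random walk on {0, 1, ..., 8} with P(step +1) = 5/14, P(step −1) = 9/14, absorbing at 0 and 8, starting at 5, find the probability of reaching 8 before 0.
P(hit 8 before 0) = (1 − (9/5)^5) / (1 − (9/5)^8) = 1747625/10664024

Let u_k denote P(reach 8 before 0 | start at k). Boundary: u_0 = 0, u_8 = 1. Recurrence: u_k = 5/14·u_{k+1} + 9/14·u_{k-1} for 1 ≤ k ≤ 7. Try u_k = A + B·r^k with r = q/p = (9/14)/(5/14) = 9/5. Substitution satisfies the recurrence; boundary conditions give:
  u_k = (1 − r^k) / (1 − r^N) = (1 − (9/5)^5) / (1 − (9/5)^8) = 1747625/10664024.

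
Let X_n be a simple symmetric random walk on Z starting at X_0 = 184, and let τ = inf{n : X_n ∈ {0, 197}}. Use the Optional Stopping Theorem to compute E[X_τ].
E[X_τ] = 184

X_n is a martingale and τ is a bounded-mean stopping time (indeed τ is finite a.s. with bounded expectation since the walk is in a bounded region). By the OST, E[X_τ] = E[X_0] = 184. Equivalently: E[X_τ] = 197 · P(hit 197 first) + 0 · P(hit 0 first) = 197 · (184/197) = 184.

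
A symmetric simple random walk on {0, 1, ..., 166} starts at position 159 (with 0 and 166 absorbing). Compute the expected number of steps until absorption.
E[τ | X_0 = 159] = 1113

Let v_k = E[τ | X_0 = k]. Boundary: v_0 = v_166 = 0. Recurrence: v_k = 1 + (v_{k-1} + v_{k+1})/2 for 1 ≤ k ≤ 165. The particular solution to v_k − (v_{k-1} + v_{k+1})/2 = 1 is v_k = −k^2. Adding homogeneous solution A + B k and matching boundaries gives v_k = k (166 − k). Substituting k = 159: v_159 = 159 · 7 = 1113.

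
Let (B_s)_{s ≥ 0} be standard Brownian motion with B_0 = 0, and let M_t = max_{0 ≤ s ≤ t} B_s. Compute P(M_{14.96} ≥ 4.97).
P(M_{14.96} ≥ 4.97) = 2·P(B_{14.96} ≥ 4.97) = 2(1 − Φ(4.97/√14.96)) ≈ 0.1988

By the reflection principle for Brownian motion, P(M_t ≥ a) = 2 · P(B_t ≥ a) for a ≥ 0. Since B_t ~ N(0, t), P(B_t ≥ 4.97) = 1 − Φ(4.97/√t) = 1 − Φ(4.97/√14.96) = 1 − Φ(1.2850). So
  P(M_{14.96} ≥ 4.97) = 2(1 − Φ(1.2850)) ≈ 0.1988.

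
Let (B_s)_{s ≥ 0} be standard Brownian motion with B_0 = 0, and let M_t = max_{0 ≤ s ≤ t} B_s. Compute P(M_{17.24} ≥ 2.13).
P(M_{17.24} ≥ 2.13) = 2·P(B_{17.24} ≥ 2.13) = 2(1 − Φ(2.13/√17.24)) ≈ 0.6080

By the reflection principle for Brownian motion, P(M_t ≥ a) = 2 · P(B_t ≥ a) for a ≥ 0. Since B_t ~ N(0, t), P(B_t ≥ 2.13) = 1 − Φ(2.13/√t) = 1 − Φ(2.13/√17.24) = 1 − Φ(0.5130). So
  P(M_{17.24} ≥ 2.13) = 2(1 − Φ(0.5130)) ≈ 0.6080.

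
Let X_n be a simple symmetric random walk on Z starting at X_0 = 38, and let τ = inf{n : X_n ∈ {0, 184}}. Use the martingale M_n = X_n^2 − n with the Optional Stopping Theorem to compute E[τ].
E[τ] = 5548

M_n = X_n^2 − n is a martingale (since E[X_{n+1}^2 | F_n] = X_n^2 + 1). By OST (τ has finite mean in a bounded region), E[M_τ] = E[M_0] = X_0^2 − 0 = 38^2 = 1444. Also E[M_τ] = E[X_τ^2] − E[τ]. The walk exits at 0 or 184, with P(hit 184 first) = 38/184, so E[X_τ^2] = 184^2 · 38/184 + 0 = 6992. Thus E[τ] = E[X_τ^2] − E[M_τ] = 6992 − 1444 = 5548 = 38(184 − 38) = 5548.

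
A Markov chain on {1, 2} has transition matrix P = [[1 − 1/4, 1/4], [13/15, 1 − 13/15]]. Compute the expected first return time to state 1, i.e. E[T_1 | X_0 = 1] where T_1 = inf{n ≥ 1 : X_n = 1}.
E[T_1 | X_0 = 1] = 1/π_1 = 67/52

For an irreducible recurrent Markov chain with stationary distribution π, E[T_i | X_0 = i] = 1/π_i (Kac's formula). Here π_1 = (13/15)/(1/4 + 13/15) = (13/15)/(67/60) = 52/67, so E[T_1 | X_0 = 1] = 1/π_1 = (1/4 + 13/15)/(13/15) = (67/60)/(13/15) = 67/52.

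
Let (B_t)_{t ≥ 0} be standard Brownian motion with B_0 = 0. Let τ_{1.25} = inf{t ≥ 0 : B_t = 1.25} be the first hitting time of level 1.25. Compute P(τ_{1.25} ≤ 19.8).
P(τ_{1.25} ≤ 19.8) = 2(1 − Φ(1.25/√19.8)) = 2(1 − Φ(0.2809)) ≈ 0.7788

By the reflection principle for standard BM, P(τ_b ≤ t) = 2 · P(B_t ≥ b). Since B_t ~ N(0, t), P(B_t ≥ 1.25) = 1 − Φ(1.25/√t) = 1 − Φ(1.25/√19.8) = 1 − Φ(0.2809) ≈ 0.38939. Doubling: P(τ_{1.25} ≤ 19.8) ≈ 2 · 0.38939 = 0.77878 ≈ 0.7788.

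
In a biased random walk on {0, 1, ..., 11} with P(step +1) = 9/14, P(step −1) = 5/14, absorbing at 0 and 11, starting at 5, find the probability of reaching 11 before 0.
P(hit 11 before 0) = (1 − (5/9)^5) / (1 − (5/9)^11) = 7430076621/7833057871

Let u_k denote P(reach 11 before 0 | start at k). Boundary: u_0 = 0, u_11 = 1. Recurrence: u_k = 9/14·u_{k+1} + 5/14·u_{k-1} for 1 ≤ k ≤ 10. Try u_k = A + B·r^k with r = q/p = (5/14)/(9/14) = 5/9. Substitution satisfies the recurrence; boundary conditions give:
  u_k = (1 − r^k) / (1 − r^N) = (1 − (5/9)^5) / (1 − (5/9)^11) = 7430076621/7833057871.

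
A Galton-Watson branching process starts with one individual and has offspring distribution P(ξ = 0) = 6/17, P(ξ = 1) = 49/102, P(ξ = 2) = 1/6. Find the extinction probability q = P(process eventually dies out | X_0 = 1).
q = 1

Mean offspring μ = 0·6/17 + 1·49/102 + 2·1/6 = 83/102 ≤ 1. For μ ≤ 1 with offspring not concentrated at 1, the Galton-Watson process goes extinct almost surely, so q = 1.
(Algebraic check: The pgf is f(s) = 6/17 + 49/102·s + 1/6·s². The extinction probability q is the smallest fixed point of f in [0, 1]. Setting s = f(s):
  1/6·s² + (49/102 − 1)·s + 6/17 = 0
  1/6·s² − (6/17 + 1/6)·s + 6/17 = 0
which factors as (s − 1)·(1/6·s − 6/17) = 0, giving roots s = 1 and s = (6/17)/(1/6) = 36/17. Since 36/17 ≥ 1, the smallest root in [0, 1] is s = 1.)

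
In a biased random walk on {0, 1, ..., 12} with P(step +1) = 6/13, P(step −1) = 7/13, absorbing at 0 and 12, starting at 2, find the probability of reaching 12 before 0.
P(hit 12 before 0) = (1 − (7/6)^2) / (1 − (7/6)^12) = 60466176/897269605

Let u_k denote P(reach 12 before 0 | start at k). Boundary: u_0 = 0, u_12 = 1. Recurrence: u_k = 6/13·u_{k+1} + 7/13·u_{k-1} for 1 ≤ k ≤ 11. Try u_k = A + B·r^k with r = q/p = (7/13)/(6/13) = 7/6. Substitution satisfies the recurrence; boundary conditions give:
  u_k = (1 − r^k) / (1 − r^N) = (1 − (7/6)^2) / (1 − (7/6)^12) = 60466176/897269605.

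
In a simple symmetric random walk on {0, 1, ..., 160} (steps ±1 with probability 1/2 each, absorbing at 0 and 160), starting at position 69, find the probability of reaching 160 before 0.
P(hit 160 before 0) = 69/160

Let u_k = P(hit 160 before 0 | start at k). Then u_0 = 0, u_160 = 1, and u_k = u_{k-1}/2 + u_{k+1}/2 for 1 ≤ k ≤ 159. This harmonic recurrence is solved by u_k = k/160, giving u_69 = 69/160.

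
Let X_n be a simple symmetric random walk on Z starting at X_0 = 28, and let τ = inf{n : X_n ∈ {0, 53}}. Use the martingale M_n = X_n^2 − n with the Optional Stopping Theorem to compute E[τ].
E[τ] = 700

M_n = X_n^2 − n is a martingale (since E[X_{n+1}^2 | F_n] = X_n^2 + 1). By OST (τ has finite mean in a bounded region), E[M_τ] = E[M_0] = X_0^2 − 0 = 28^2 = 784. Also E[M_τ] = E[X_τ^2] − E[τ]. The walk exits at 0 or 53, with P(hit 53 first) = 28/53, so E[X_τ^2] = 53^2 · 28/53 + 0 = 1484. Thus E[τ] = E[X_τ^2] − E[M_τ] = 1484 − 784 = 700 = 28(53 − 28) = 700.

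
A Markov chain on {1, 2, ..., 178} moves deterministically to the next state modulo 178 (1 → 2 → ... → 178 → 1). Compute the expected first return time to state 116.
E[T_116 | X_0 = 116] = 178

The chain cycles deterministically, so starting at state 116 it returns in exactly 178 steps. Equivalently, the stationary distribution is uniform π_j = 1/178 for every state j, so by Kac's formula E[T_116] = 1/π_116 = 178.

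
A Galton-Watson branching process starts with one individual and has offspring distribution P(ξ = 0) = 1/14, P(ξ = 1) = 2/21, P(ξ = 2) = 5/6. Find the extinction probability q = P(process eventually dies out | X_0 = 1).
q = 3/35

The pgf is f(s) = 1/14 + 2/21·s + 5/6·s². The extinction probability q is the smallest fixed point of f in [0, 1]. Setting s = f(s):
  5/6·s² + (2/21 − 1)·s + 1/14 = 0
  5/6·s² − (1/14 + 5/6)·s + 1/14 = 0
which factors as (s − 1)·(5/6·s − 1/14) = 0, giving roots s = 1 and s = (1/14)/(5/6) = 3/35.
Mean offspring μ = 2/21 + 2·5/6 = 37/21 > 1 (supercritical), so q < 1. The extinction probability is the smaller root: q = (1/14)/(5/6) = 3/35.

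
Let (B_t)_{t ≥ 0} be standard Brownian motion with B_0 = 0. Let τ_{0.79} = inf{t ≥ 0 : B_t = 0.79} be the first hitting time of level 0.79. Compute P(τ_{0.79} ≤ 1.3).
P(τ_{0.79} ≤ 1.3) = 2(1 − Φ(0.79/√1.3)) = 2(1 − Φ(0.6929)) ≈ 0.4884

By the reflection principle for standard BM, P(τ_b ≤ t) = 2 · P(B_t ≥ b). Since B_t ~ N(0, t), P(B_t ≥ 0.79) = 1 − Φ(0.79/√t) = 1 − Φ(0.79/√1.3) = 1 − Φ(0.6929) ≈ 0.24419. Doubling: P(τ_{0.79} ≤ 1.3) ≈ 2 · 0.24419 = 0.48838 ≈ 0.4884.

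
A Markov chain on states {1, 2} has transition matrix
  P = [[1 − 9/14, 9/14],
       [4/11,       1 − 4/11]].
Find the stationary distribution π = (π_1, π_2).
π_1 = 56/155, π_2 = 99/155

Solve πP = π with π_1 + π_2 = 1. From πP = π: π_1 · (1 − 9/14) + π_2 · 4/11 = π_1 ⇒ π_2 · 4/11 = π_1 · 9/14 ⇒ π_2/π_1 = (9/14)/(4/11) = 99/56. Together with π_1 + π_2 = 1:
  π_1 = (4/11)/(9/14 + 4/11) = (4/11)/(155/154) = 56/155,
  π_2 = (9/14)/(9/14 + 4/11) = (9/14)/(155/154) = 99/155.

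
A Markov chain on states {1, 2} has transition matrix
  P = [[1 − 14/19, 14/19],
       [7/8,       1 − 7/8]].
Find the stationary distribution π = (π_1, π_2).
π_1 = 19/35, π_2 = 16/35

Solve πP = π with π_1 + π_2 = 1. From πP = π: π_1 · (1 − 14/19) + π_2 · 7/8 = π_1 ⇒ π_2 · 7/8 = π_1 · 14/19 ⇒ π_2/π_1 = (14/19)/(7/8) = 16/19. Together with π_1 + π_2 = 1:
  π_1 = (7/8)/(14/19 + 7/8) = (7/8)/(245/152) = 19/35,
  π_2 = (14/19)/(14/19 + 7/8) = (14/19)/(245/152) = 16/35.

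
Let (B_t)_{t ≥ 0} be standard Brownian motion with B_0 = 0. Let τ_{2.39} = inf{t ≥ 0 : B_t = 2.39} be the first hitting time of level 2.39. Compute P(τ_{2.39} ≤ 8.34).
P(τ_{2.39} ≤ 8.34) = 2(1 − Φ(2.39/√8.34)) = 2(1 − Φ(0.8276)) ≈ 0.4079

By the reflection principle for standard BM, P(τ_b ≤ t) = 2 · P(B_t ≥ b). Since B_t ~ N(0, t), P(B_t ≥ 2.39) = 1 − Φ(2.39/√t) = 1 − Φ(2.39/√8.34) = 1 − Φ(0.8276) ≈ 0.20395. Doubling: P(τ_{2.39} ≤ 8.34) ≈ 2 · 0.20395 = 0.40790 ≈ 0.4079.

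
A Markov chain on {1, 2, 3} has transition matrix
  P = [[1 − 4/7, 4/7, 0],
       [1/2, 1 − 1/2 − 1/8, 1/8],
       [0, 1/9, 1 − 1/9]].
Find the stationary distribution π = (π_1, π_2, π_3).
π = (7/24, 1/3, 3/8)

This is a birth-death chain on three states, which satisfies detailed balance: π_1 · P_{12} = π_2 · P_{21} and π_2 · P_{23} = π_3 · P_{32}.
From π_1 · 4/7 = π_2 · 1/2: π_2/π_1 = (4/7)/(1/2) = 8/7.
From π_2 · 1/8 = π_3 · 1/9: π_3/π_2 = (1/8)/(1/9) = 9/8.
Take π_1 proportional to 1; then unnormalized π = (1, 8/7, 9/7). Normalize by dividing by the sum 24/7:
  π = (7/24, 1/3, 3/8).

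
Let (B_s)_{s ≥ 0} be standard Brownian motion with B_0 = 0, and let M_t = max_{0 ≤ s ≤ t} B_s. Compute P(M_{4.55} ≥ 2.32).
P(M_{4.55} ≥ 2.32) = 2·P(B_{4.55} ≥ 2.32) = 2(1 − Φ(2.32/√4.55)) ≈ 0.2768

By the reflection principle for Brownian motion, P(M_t ≥ a) = 2 · P(B_t ≥ a) for a ≥ 0. Since B_t ~ N(0, t), P(B_t ≥ 2.32) = 1 − Φ(2.32/√t) = 1 − Φ(2.32/√4.55) = 1 − Φ(1.0876). So
  P(M_{4.55} ≥ 2.32) = 2(1 − Φ(1.0876)) ≈ 0.2768.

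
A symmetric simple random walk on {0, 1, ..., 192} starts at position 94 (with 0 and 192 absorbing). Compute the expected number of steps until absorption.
E[τ | X_0 = 94] = 9212

Let v_k = E[τ | X_0 = k]. Boundary: v_0 = v_192 = 0. Recurrence: v_k = 1 + (v_{k-1} + v_{k+1})/2 for 1 ≤ k ≤ 191. The particular solution to v_k − (v_{k-1} + v_{k+1})/2 = 1 is v_k = −k^2. Adding homogeneous solution A + B k and matching boundaries gives v_k = k (192 − k). Substituting k = 94: v_94 = 94 · 98 = 9212.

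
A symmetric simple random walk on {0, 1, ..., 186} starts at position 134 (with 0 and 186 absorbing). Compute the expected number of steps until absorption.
E[τ | X_0 = 134] = 6968

Let v_k = E[τ | X_0 = k]. Boundary: v_0 = v_186 = 0. Recurrence: v_k = 1 + (v_{k-1} + v_{k+1})/2 for 1 ≤ k ≤ 185. The particular solution to v_k − (v_{k-1} + v_{k+1})/2 = 1 is v_k = −k^2. Adding homogeneous solution A + B k and matching boundaries gives v_k = k (186 − k). Substituting k = 134: v_134 = 134 · 52 = 6968.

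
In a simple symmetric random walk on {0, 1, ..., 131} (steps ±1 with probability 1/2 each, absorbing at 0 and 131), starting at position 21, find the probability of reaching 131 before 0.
P(hit 131 before 0) = 21/131

Let u_k = P(hit 131 before 0 | start at k). Then u_0 = 0, u_131 = 1, and u_k = u_{k-1}/2 + u_{k+1}/2 for 1 ≤ k ≤ 130. This harmonic recurrence is solved by u_k = k/131, giving u_21 = 21/131.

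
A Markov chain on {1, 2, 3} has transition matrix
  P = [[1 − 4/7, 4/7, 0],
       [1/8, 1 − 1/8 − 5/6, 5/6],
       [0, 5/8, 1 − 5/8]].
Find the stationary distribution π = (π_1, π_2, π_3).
π = (3/35, 96/245, 128/245)

This is a birth-death chain on three states, which satisfies detailed balance: π_1 · P_{12} = π_2 · P_{21} and π_2 · P_{23} = π_3 · P_{32}.
From π_1 · 4/7 = π_2 · 1/8: π_2/π_1 = (4/7)/(1/8) = 32/7.
From π_2 · 5/6 = π_3 · 5/8: π_3/π_2 = (5/6)/(5/8) = 4/3.
Take π_1 proportional to 1; then unnormalized π = (1, 32/7, 128/21). Normalize by dividing by the sum 35/3:
  π = (3/35, 96/245, 128/245).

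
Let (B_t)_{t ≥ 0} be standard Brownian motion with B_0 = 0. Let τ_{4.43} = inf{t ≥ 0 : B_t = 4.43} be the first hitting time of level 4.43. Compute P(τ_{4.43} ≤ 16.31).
P(τ_{4.43} ≤ 16.31) = 2(1 − Φ(4.43/√16.31)) = 2(1 − Φ(1.0969)) ≈ 0.2727

By the reflection principle for standard BM, P(τ_b ≤ t) = 2 · P(B_t ≥ b). Since B_t ~ N(0, t), P(B_t ≥ 4.43) = 1 − Φ(4.43/√t) = 1 − Φ(4.43/√16.31) = 1 − Φ(1.0969) ≈ 0.13634. Doubling: P(τ_{4.43} ≤ 16.31) ≈ 2 · 0.13634 = 0.27268 ≈ 0.2727.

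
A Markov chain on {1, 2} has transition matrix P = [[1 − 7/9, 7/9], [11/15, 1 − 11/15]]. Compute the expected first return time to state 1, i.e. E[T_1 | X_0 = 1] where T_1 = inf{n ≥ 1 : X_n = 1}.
E[T_1 | X_0 = 1] = 1/π_1 = 68/33

For an irreducible recurrent Markov chain with stationary distribution π, E[T_i | X_0 = i] = 1/π_i (Kac's formula). Here π_1 = (11/15)/(7/9 + 11/15) = (11/15)/(68/45) = 33/68, so E[T_1 | X_0 = 1] = 1/π_1 = (7/9 + 11/15)/(11/15) = (68/45)/(11/15) = 68/33.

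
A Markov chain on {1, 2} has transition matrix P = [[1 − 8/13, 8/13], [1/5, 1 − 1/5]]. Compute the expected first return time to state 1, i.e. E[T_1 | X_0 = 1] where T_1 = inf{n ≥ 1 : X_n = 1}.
E[T_1 | X_0 = 1] = 1/π_1 = 53/13

For an irreducible recurrent Markov chain with stationary distribution π, E[T_i | X_0 = i] = 1/π_i (Kac's formula). Here π_1 = (1/5)/(8/13 + 1/5) = (1/5)/(53/65) = 13/53, so E[T_1 | X_0 = 1] = 1/π_1 = (8/13 + 1/5)/(1/5) = (53/65)/(1/5) = 53/13.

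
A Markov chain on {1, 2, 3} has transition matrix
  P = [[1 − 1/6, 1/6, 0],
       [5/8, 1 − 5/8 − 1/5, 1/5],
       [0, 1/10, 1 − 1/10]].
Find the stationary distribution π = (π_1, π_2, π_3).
π = (5/9, 4/27, 8/27)

This is a birth-death chain on three states, which satisfies detailed balance: π_1 · P_{12} = π_2 · P_{21} and π_2 · P_{23} = π_3 · P_{32}.
From π_1 · 1/6 = π_2 · 5/8: π_2/π_1 = (1/6)/(5/8) = 4/15.
From π_2 · 1/5 = π_3 · 1/10: π_3/π_2 = (1/5)/(1/10) = 2.
Take π_1 proportional to 1; then unnormalized π = (1, 4/15, 8/15). Normalize by dividing by the sum 9/5:
  π = (5/9, 4/27, 8/27).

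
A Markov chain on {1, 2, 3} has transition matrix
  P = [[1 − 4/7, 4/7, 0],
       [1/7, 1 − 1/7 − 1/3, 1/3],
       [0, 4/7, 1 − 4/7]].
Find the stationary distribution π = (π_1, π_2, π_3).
π = (3/22, 6/11, 7/22)

This is a birth-death chain on three states, which satisfies detailed balance: π_1 · P_{12} = π_2 · P_{21} and π_2 · P_{23} = π_3 · P_{32}.
From π_1 · 4/7 = π_2 · 1/7: π_2/π_1 = (4/7)/(1/7) = 4.
From π_2 · 1/3 = π_3 · 4/7: π_3/π_2 = (1/3)/(4/7) = 7/12.
Take π_1 proportional to 1; then unnormalized π = (1, 4, 7/3). Normalize by dividing by the sum 22/3:
  π = (3/22, 6/11, 7/22).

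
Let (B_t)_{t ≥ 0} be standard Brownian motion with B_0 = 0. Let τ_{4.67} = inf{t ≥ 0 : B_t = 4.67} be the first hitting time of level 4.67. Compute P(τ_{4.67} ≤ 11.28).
P(τ_{4.67} ≤ 11.28) = 2(1 − Φ(4.67/√11.28)) = 2(1 − Φ(1.3905)) ≈ 0.1644

By the reflection principle for standard BM, P(τ_b ≤ t) = 2 · P(B_t ≥ b). Since B_t ~ N(0, t), P(B_t ≥ 4.67) = 1 − Φ(4.67/√t) = 1 − Φ(4.67/√11.28) = 1 − Φ(1.3905) ≈ 0.08219. Doubling: P(τ_{4.67} ≤ 11.28) ≈ 2 · 0.08219 = 0.16438 ≈ 0.1644.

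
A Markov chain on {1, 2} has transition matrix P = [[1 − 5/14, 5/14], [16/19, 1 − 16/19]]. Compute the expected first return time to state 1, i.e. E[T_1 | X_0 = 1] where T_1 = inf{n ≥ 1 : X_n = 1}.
E[T_1 | X_0 = 1] = 1/π_1 = 319/224

For an irreducible recurrent Markov chain with stationary distribution π, E[T_i | X_0 = i] = 1/π_i (Kac's formula). Here π_1 = (16/19)/(5/14 + 16/19) = (16/19)/(319/266) = 224/319, so E[T_1 | X_0 = 1] = 1/π_1 = (5/14 + 16/19)/(16/19) = (319/266)/(16/19) = 319/224.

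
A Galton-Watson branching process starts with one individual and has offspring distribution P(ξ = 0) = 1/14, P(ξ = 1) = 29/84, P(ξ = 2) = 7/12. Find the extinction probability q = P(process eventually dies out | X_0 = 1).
q = 6/49

The pgf is f(s) = 1/14 + 29/84·s + 7/12·s². The extinction probability q is the smallest fixed point of f in [0, 1]. Setting s = f(s):
  7/12·s² + (29/84 − 1)·s + 1/14 = 0
  7/12·s² − (1/14 + 7/12)·s + 1/14 = 0
which factors as (s − 1)·(7/12·s − 1/14) = 0, giving roots s = 1 and s = (1/14)/(7/12) = 6/49.
Mean offspring μ = 29/84 + 2·7/12 = 127/84 > 1 (supercritical), so q < 1. The extinction probability is the smaller root: q = (1/14)/(7/12) = 6/49.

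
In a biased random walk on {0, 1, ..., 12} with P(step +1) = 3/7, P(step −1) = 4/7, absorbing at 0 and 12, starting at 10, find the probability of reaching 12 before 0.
P(hit 12 before 0) = (1 − (4/3)^10) / (1 − (4/3)^12) = 1272249/2320825

Let u_k denote P(reach 12 before 0 | start at k). Boundary: u_0 = 0, u_12 = 1. Recurrence: u_k = 3/7·u_{k+1} + 4/7·u_{k-1} for 1 ≤ k ≤ 11. Try u_k = A + B·r^k with r = q/p = (4/7)/(3/7) = 4/3. Substitution satisfies the recurrence; boundary conditions give:
  u_k = (1 − r^k) / (1 − r^N) = (1 − (4/3)^10) / (1 − (4/3)^12) = 1272249/2320825.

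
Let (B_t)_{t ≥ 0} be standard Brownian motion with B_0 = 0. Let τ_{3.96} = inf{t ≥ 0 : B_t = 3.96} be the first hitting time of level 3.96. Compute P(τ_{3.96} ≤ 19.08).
P(τ_{3.96} ≤ 19.08) = 2(1 − Φ(3.96/√19.08)) = 2(1 − Φ(0.9066)) ≈ 0.3646

By the reflection principle for standard BM, P(τ_b ≤ t) = 2 · P(B_t ≥ b). Since B_t ~ N(0, t), P(B_t ≥ 3.96) = 1 − Φ(3.96/√t) = 1 − Φ(3.96/√19.08) = 1 − Φ(0.9066) ≈ 0.18231. Doubling: P(τ_{3.96} ≤ 19.08) ≈ 2 · 0.18231 = 0.36462 ≈ 0.3646.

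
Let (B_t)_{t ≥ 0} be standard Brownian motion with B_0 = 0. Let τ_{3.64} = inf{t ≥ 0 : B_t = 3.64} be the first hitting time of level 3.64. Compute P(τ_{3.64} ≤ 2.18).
P(τ_{3.64} ≤ 2.18) = 2(1 − Φ(3.64/√2.18)) = 2(1 − Φ(2.4653)) ≈ 0.0137

By the reflection principle for standard BM, P(τ_b ≤ t) = 2 · P(B_t ≥ b). Since B_t ~ N(0, t), P(B_t ≥ 3.64) = 1 − Φ(3.64/√t) = 1 − Φ(3.64/√2.18) = 1 − Φ(2.4653) ≈ 0.00684. Doubling: P(τ_{3.64} ≤ 2.18) ≈ 2 · 0.00684 = 0.01368 ≈ 0.0137.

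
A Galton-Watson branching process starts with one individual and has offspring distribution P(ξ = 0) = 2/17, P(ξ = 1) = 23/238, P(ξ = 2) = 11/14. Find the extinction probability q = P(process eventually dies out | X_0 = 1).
q = 28/187

The pgf is f(s) = 2/17 + 23/238·s + 11/14·s². The extinction probability q is the smallest fixed point of f in [0, 1]. Setting s = f(s):
  11/14·s² + (23/238 − 1)·s + 2/17 = 0
  11/14·s² − (2/17 + 11/14)·s + 2/17 = 0
which factors as (s − 1)·(11/14·s − 2/17) = 0, giving roots s = 1 and s = (2/17)/(11/14) = 28/187.
Mean offspring μ = 23/238 + 2·11/14 = 397/238 > 1 (supercritical), so q < 1. The extinction probability is the smaller root: q = (2/17)/(11/14) = 28/187.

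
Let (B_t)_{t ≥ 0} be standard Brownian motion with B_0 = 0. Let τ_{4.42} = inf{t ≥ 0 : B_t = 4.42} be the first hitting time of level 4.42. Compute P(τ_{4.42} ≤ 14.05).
P(τ_{4.42} ≤ 14.05) = 2(1 − Φ(4.42/√14.05)) = 2(1 − Φ(1.1792)) ≈ 0.2383

By the reflection principle for standard BM, P(τ_b ≤ t) = 2 · P(B_t ≥ b). Since B_t ~ N(0, t), P(B_t ≥ 4.42) = 1 − Φ(4.42/√t) = 1 − Φ(4.42/√14.05) = 1 − Φ(1.1792) ≈ 0.11916. Doubling: P(τ_{4.42} ≤ 14.05) ≈ 2 · 0.11916 = 0.23832 ≈ 0.2383.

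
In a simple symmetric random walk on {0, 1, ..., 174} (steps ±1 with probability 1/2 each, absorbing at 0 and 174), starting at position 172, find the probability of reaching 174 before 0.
P(hit 174 before 0) = 172/174 = 86/87

Let u_k = P(hit 174 before 0 | start at k). Then u_0 = 0, u_174 = 1, and u_k = u_{k-1}/2 + u_{k+1}/2 for 1 ≤ k ≤ 173. This harmonic recurrence is solved by u_k = k/174, giving u_172 = 172/174 = 86/87.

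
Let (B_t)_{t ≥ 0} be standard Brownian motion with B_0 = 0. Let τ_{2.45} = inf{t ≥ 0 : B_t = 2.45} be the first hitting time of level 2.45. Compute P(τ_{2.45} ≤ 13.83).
P(τ_{2.45} ≤ 13.83) = 2(1 − Φ(2.45/√13.83)) = 2(1 − Φ(0.6588)) ≈ 0.5100

By the reflection principle for standard BM, P(τ_b ≤ t) = 2 · P(B_t ≥ b). Since B_t ~ N(0, t), P(B_t ≥ 2.45) = 1 − Φ(2.45/√t) = 1 − Φ(2.45/√13.83) = 1 − Φ(0.6588) ≈ 0.25501. Doubling: P(τ_{2.45} ≤ 13.83) ≈ 2 · 0.25501 = 0.51002 ≈ 0.5100.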